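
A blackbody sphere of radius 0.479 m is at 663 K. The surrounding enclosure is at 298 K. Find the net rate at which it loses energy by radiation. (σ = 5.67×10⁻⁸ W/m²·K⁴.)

Q ≈ 30300 W

A = 4πr² = 4π × (0.479)² = 2.88 m².
Q = σA(T⁴ − T_s⁴). T⁴ − T_s⁴ = (663)⁴ − (298)⁴ = 1.93×10^11 − 7.89×10^9 = 1.85×10^11 K⁴.
Q = 5.67×10⁻⁸ × 2.88 × 1.85×10^11 = 30300 W.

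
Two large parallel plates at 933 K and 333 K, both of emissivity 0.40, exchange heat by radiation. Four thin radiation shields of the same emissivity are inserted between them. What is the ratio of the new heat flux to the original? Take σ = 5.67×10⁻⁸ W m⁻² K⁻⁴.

ratio ≈ 0.200

With N identical shields there are N+1 = 5 gaps in series, each with the same radiative resistance, so the flux falls to 1/(N+1) of its unshielded value.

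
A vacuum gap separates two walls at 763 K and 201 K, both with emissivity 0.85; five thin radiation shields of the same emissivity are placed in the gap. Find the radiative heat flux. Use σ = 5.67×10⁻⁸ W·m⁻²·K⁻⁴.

Each of the 6 gaps contributes resistance (2/ε − 1) = 2/0.85 − 1 = 1.353; total = 8.118.
q = σ(T₁⁴ − T₂⁴) / 8.118 = 5.67×10⁻⁸ × 3.37×10^11 / 8.118 = 2360 W/m².

q ≈ 2360 W/m²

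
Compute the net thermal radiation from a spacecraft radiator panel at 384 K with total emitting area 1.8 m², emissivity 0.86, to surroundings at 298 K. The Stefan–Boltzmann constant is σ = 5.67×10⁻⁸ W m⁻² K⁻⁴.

Q ≈ 1220 W

Q = εσA(T⁴ − T_s⁴). T⁴ − T_s⁴ = (384)⁴ − (298)⁴ = 2.17×10^10 − 7.89×10^9 = 1.39×10^10 K⁴.
Q = 0.86 × 5.67×10⁻⁸ × 1.80 × 1.39×10^10 = 1220 W.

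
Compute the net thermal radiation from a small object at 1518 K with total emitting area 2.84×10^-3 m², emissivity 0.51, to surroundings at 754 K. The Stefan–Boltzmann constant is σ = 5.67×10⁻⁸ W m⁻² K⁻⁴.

Q ≈ 410 W

Q = εσA(T⁴ − T_s⁴). T⁴ − T_s⁴ = (1518)⁴ − (754)⁴ = 5.31×10^12 − 3.23×10^11 = 4.99×10^12 K⁴.
Q = 0.51 × 5.67×10⁻⁸ × 2.84×10^-3 × 4.99×10^12 = 410 W.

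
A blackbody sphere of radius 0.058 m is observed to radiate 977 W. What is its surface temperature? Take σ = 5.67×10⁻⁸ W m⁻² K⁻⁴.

A = 4πr² = 4π × (0.058)² = 0.0423 m².
From P = σAT⁴, T = (P / σA)^(1/4) = (977 / (5.67×10⁻⁸ × 0.0423))^(1/4).
T = (4.08×10^11)^(1/4) = 799 K.

T ≈ 799 K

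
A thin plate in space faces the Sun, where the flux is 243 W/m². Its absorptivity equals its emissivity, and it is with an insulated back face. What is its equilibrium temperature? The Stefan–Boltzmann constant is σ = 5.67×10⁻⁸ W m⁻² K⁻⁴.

T ≈ 256 K

Absorbed flux αS = emitted flux εσT⁴ (one radiating face); with α = ε, T = (S/σ)^(1/4).
T = (243 / 5.67×10⁻⁸)^(1/4) = (4.29×10^9)^(1/4).
T = 256 K.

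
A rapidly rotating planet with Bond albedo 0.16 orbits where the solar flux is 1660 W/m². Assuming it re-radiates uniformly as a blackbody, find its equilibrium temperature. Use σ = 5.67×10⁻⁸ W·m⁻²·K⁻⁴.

T ≈ 280 K

Power absorbed = (1−a)S·πR²; power emitted = 4πR²σT⁴. Equating and cancelling πR²:
T = ((1−a)S / 4σ)^(1/4) = (1390 / (4 × 5.67×10⁻⁸))^(1/4) = (6.15×10^9)^(1/4).
T = 280 K.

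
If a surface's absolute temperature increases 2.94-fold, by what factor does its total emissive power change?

factor ≈ 74.7

P ∝ T⁴, so the power scales as (2.94)⁴ = 74.7.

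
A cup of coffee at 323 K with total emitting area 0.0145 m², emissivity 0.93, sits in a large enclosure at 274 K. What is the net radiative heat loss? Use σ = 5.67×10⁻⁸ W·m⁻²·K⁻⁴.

Q ≈ 4.01 W

Q = εσA(T⁴ − T_s⁴). T⁴ − T_s⁴ = (323)⁴ − (274)⁴ = 1.09×10^10 − 5.64×10^9 = 5.25×10^9 K⁴.
Q = 0.93 × 5.67×10⁻⁸ × 0.0145 × 5.25×10^9 = 4.01 W.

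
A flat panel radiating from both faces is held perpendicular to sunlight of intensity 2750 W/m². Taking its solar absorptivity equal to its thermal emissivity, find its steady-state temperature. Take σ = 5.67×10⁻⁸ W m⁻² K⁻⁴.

T ≈ 395 K

Absorbed flux αS = emitted flux 2εσT⁴ per unit area; with α = ε this gives T = (S/2σ)^(1/4).
T = (2750 / (2 × 5.67×10⁻⁸))^(1/4) = (2.43×10^10)^(1/4).
T = 395 K.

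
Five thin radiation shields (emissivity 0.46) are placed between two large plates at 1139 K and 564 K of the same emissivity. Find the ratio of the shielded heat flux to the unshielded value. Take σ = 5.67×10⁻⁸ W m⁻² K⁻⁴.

ratio ≈ 0.167

With N identical shields there are N+1 = 6 gaps in series, each with the same radiative resistance, so the flux falls to 1/(N+1) of its unshielded value.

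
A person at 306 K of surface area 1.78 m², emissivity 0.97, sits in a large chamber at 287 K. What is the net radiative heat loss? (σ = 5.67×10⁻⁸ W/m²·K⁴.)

Q ≈ 194 W

Q = εσA(T⁴ − T_s⁴). T⁴ − T_s⁴ = (306)⁴ − (287)⁴ = 8.77×10^9 − 6.78×10^9 = 1.98×10^9 K⁴.
Q = 0.97 × 5.67×10⁻⁸ × 1.78 × 1.98×10^9 = 194 W.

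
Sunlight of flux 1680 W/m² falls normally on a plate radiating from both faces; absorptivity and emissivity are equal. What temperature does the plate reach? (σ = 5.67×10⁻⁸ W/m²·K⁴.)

Absorbed flux αS = emitted flux 2εσT⁴ per unit area; with α = ε this gives T = (S/2σ)^(1/4).
T = (1680 / (2 × 5.67×10⁻⁸))^(1/4) = (1.48×10^10)^(1/4).
T = 349 K.

T ≈ 349 K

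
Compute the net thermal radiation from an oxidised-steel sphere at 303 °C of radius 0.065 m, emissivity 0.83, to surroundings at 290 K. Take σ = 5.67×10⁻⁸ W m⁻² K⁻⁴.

A = 4πr² = 4π × (0.065)² = 0.0531 m².
Convert: 303 °C = 576 K.
Q = εσA(T⁴ − T_s⁴). T⁴ − T_s⁴ = (576)⁴ − (290)⁴ = 1.10×10^11 − 7.07×10^9 = 1.03×10^11 K⁴.
Q = 0.83 × 5.67×10⁻⁸ × 0.0531 × 1.03×10^11 = 257 W.

Q ≈ 257 W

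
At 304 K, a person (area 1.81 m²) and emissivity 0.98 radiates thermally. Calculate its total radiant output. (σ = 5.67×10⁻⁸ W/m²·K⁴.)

P ≈ 859 W

P = εσAT⁴ = 0.98 × 5.67×10⁻⁸ × 1.81 × (304)⁴ = 0.98 × 5.67×10⁻⁸ × 1.81 × 8.54×10^9.
P = 859 W.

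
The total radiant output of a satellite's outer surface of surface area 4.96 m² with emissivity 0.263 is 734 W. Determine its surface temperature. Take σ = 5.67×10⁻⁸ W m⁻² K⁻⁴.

T ≈ 316 K

From P = εσAT⁴, T = (P / εσA)^(1/4) = (734 / (0.263 × 5.67×10⁻⁸ × 4.96))^(1/4).
T = (9.92×10^9)^(1/4) = 316 K.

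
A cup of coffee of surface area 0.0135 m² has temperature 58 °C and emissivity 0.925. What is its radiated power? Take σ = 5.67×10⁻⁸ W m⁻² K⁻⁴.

58 °C = 331 K.
Stefan–Boltzmann: P = εσAT⁴ = 0.925 × 5.67×10⁻⁸ × 0.0135 × (331)⁴ = 0.925 × 5.67×10⁻⁸ × 0.0135 × 1.20×10^10.
P = 8.50 W.

P ≈ 8.50 W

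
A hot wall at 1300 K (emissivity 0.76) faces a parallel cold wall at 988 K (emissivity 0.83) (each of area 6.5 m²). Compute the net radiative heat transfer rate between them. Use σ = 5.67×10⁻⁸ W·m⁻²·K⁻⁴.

Q ≈ 4.61×10^5 W

For two large parallel gray plates, q = σ(T₁⁴ − T₂⁴) / (1/ε₁ + 1/ε₂ − 1).
1/ε₁ + 1/ε₂ − 1 = 1/0.76 + 1/0.83 − 1 = 1.521.
T₁⁴ − T₂⁴ = 2.86×10^12 − 9.53×10^11 = 1.90×10^12 K⁴.
q = 5.67×10⁻⁸ × 1.90×10^12 / 1.521 = 71000 W/m².
Q = q·A = 71000 × 6.5 = 4.61×10^5 W.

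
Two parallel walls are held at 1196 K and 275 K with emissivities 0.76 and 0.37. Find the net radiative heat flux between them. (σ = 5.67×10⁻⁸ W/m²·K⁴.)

q ≈ 38300 W/m²

For two large parallel gray plates, q = σ(T₁⁴ − T₂⁴) / (1/ε₁ + 1/ε₂ − 1).
1/ε₁ + 1/ε₂ − 1 = 1/0.76 + 1/0.37 − 1 = 3.018.
T₁⁴ − T₂⁴ = 2.05×10^12 − 5.72×10^9 = 2.04×10^12 K⁴.
q = 5.67×10⁻⁸ × 2.04×10^12 / 3.018 = 38300 W/m².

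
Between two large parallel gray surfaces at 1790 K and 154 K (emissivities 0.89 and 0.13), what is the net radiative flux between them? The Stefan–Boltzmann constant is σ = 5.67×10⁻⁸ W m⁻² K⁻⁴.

For two large parallel gray plates, q = σ(T₁⁴ − T₂⁴) / (1/ε₁ + 1/ε₂ − 1).
1/ε₁ + 1/ε₂ − 1 = 1/0.89 + 1/0.13 − 1 = 7.816.
T₁⁴ − T₂⁴ = 1.03×10^13 − 5.62×10^8 = 1.03×10^13 K⁴.
q = 5.67×10⁻⁸ × 1.03×10^13 / 7.816 = 74500 W/m².

q ≈ 74500 W/m²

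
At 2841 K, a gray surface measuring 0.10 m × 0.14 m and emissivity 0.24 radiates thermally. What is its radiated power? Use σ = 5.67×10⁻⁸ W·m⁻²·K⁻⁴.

A = 0.10 × 0.14 = 0.0140 m².
P = εσAT⁴ = 0.24 × 5.67×10⁻⁸ × 0.0140 × (2841)⁴ = 0.24 × 5.67×10⁻⁸ × 0.0140 × 6.51×10^13.
P = 12400 W.

P ≈ 12400 W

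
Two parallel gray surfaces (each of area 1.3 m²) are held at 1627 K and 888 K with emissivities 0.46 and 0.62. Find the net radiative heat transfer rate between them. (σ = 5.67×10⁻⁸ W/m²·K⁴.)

Q ≈ 1.69×10^5 W

For two large parallel gray plates, q = σ(T₁⁴ − T₂⁴) / (1/ε₁ + 1/ε₂ − 1).
1/ε₁ + 1/ε₂ − 1 = 1/0.46 + 1/0.62 − 1 = 2.787.
T₁⁴ − T₂⁴ = 7.01×10^12 − 6.22×10^11 = 6.39×10^12 K⁴.
q = 5.67×10⁻⁸ × 6.39×10^12 / 2.787 = 1.30×10^5 W/m².
Q = q·A = 1.30×10^5 × 1.3 = 1.69×10^5 W.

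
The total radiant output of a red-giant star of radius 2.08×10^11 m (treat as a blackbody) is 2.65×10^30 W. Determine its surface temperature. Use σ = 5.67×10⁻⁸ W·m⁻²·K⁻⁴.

T ≈ 3040 K

A = 4πr² = 4π × (2.08×10^11)² = 5.44×10^23 m².
From P = σAT⁴, T = (P / σA)^(1/4) = (2.65×10^30 / (5.67×10⁻⁸ × 5.44×10^23))^(1/4).
T = (8.60×10^13)^(1/4) = 3040 K.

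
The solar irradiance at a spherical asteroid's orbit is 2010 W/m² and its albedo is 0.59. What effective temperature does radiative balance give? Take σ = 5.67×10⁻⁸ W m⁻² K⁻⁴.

T ≈ 246 K

Power absorbed = (1−a)S·πR²; power emitted = 4πR²σT⁴. Equating and cancelling πR²:
T = ((1−a)S / 4σ)^(1/4) = (824 / (4 × 5.67×10⁻⁸))^(1/4) = (3.63×10^9)^(1/4).
T = 246 K.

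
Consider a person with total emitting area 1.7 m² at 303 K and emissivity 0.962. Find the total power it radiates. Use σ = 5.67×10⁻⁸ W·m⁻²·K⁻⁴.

Stefan–Boltzmann: P = εσAT⁴ = 0.962 × 5.67×10⁻⁸ × 1.70 × (303)⁴ = 0.962 × 5.67×10⁻⁸ × 1.70 × 8.43×10^9.
P = 782 W.

P ≈ 782 W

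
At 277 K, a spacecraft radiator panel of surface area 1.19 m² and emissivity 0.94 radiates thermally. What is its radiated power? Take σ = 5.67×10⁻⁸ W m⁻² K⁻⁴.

P ≈ 373 W

Stefan–Boltzmann: P = εσAT⁴ = 0.94 × 5.67×10⁻⁸ × 1.19 × (277)⁴ = 0.94 × 5.67×10⁻⁸ × 1.19 × 5.89×10^9.
P = 373 W.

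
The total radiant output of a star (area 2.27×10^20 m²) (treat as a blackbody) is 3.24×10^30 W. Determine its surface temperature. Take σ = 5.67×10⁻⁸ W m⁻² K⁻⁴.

From P = σAT⁴, T = (P / σA)^(1/4) = (3.24×10^30 / (5.67×10⁻⁸ × 2.27×10^20))^(1/4).
T = (2.52×10^17)^(1/4) = 22400 K.

T ≈ 22400 K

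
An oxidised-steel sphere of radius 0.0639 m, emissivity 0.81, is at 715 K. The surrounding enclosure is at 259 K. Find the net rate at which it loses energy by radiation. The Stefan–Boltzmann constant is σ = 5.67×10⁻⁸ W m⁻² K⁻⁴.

A = 4πr² = 4π × (0.0639)² = 0.0513 m².
Q = εσA(T⁴ − T_s⁴). T⁴ − T_s⁴ = (715)⁴ − (259)⁴ = 2.61×10^11 − 4.50×10^9 = 2.57×10^11 K⁴.
Q = 0.81 × 5.67×10⁻⁸ × 0.0513 × 2.57×10^11 = 605 W.

Q ≈ 605 W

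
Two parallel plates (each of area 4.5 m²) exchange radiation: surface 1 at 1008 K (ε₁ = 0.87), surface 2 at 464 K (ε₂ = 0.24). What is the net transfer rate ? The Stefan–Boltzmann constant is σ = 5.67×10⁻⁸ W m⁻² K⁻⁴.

For two large parallel gray plates, q = σ(T₁⁴ − T₂⁴) / (1/ε₁ + 1/ε₂ − 1).
1/ε₁ + 1/ε₂ − 1 = 1/0.87 + 1/0.24 − 1 = 4.316.
T₁⁴ − T₂⁴ = 1.03×10^12 − 4.64×10^10 = 9.86×10^11 K⁴.
q = 5.67×10⁻⁸ × 9.86×10^11 / 4.316 = 13000 W/m².
Q = q·A = 13000 × 4.5 = 58300 W.

Q ≈ 58300 W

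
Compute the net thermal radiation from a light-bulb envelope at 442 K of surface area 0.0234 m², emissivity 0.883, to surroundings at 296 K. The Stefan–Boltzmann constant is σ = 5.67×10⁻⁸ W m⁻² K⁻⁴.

Q = εσA(T⁴ − T_s⁴). T⁴ − T_s⁴ = (442)⁴ − (296)⁴ = 3.82×10^10 − 7.68×10^9 = 3.05×10^10 K⁴.
Q = 0.883 × 5.67×10⁻⁸ × 0.0234 × 3.05×10^10 = 35.7 W.

Q ≈ 35.7 W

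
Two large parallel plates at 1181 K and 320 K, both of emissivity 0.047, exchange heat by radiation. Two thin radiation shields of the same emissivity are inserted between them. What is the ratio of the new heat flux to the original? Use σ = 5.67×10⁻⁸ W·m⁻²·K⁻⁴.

With N identical shields there are N+1 = 3 gaps in series, each with the same radiative resistance, so the flux falls to 1/(N+1) of its unshielded value.

ratio ≈ 0.333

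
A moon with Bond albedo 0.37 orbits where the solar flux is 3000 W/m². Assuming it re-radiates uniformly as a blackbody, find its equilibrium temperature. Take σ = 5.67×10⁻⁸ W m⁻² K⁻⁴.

T ≈ 302 K

Power absorbed = (1−a)S·πR²; power emitted = 4πR²σT⁴. Equating and cancelling πR²:
T = ((1−a)S / 4σ)^(1/4) = (1890 / (4 × 5.67×10⁻⁸))^(1/4) = (8.33×10^9)^(1/4).
T = 302 K.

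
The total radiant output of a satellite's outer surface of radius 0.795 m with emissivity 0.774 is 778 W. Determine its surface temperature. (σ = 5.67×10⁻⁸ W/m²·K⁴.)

T ≈ 217 K

A = 4πr² = 4π × (0.795)² = 7.94 m².
From P = εσAT⁴, T = (P / εσA)^(1/4) = (778 / (0.774 × 5.67×10⁻⁸ × 7.94))^(1/4).
T = (2.23×10^9)^(1/4) = 217 K.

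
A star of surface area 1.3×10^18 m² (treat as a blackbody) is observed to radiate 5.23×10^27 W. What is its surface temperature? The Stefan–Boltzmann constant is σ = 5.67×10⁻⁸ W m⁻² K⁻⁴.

T ≈ 16300 K

From P = σAT⁴, T = (P / σA)^(1/4) = (5.23×10^27 / (5.67×10⁻⁸ × 1.30×10^18))^(1/4).
T = (7.10×10^16)^(1/4) = 16300 K.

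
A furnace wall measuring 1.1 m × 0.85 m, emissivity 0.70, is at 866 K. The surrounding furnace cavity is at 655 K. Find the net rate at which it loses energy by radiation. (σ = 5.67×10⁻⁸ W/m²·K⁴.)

A = 1.1 × 0.85 = 0.935 m².
Q = εσA(T⁴ − T_s⁴). T⁴ − T_s⁴ = (866)⁴ − (655)⁴ = 5.62×10^11 − 1.84×10^11 = 3.78×10^11 K⁴.
Q = 0.70 × 5.67×10⁻⁸ × 0.935 × 3.78×10^11 = 14000 W.

Q ≈ 14000 W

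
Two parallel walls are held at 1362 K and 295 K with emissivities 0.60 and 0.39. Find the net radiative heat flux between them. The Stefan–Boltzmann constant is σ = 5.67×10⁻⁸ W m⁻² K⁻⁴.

q ≈ 60300 W/m²

For two large parallel gray plates, q = σ(T₁⁴ − T₂⁴) / (1/ε₁ + 1/ε₂ − 1).
1/ε₁ + 1/ε₂ − 1 = 1/0.60 + 1/0.39 − 1 = 3.231.
T₁⁴ − T₂⁴ = 3.44×10^12 − 7.57×10^9 = 3.43×10^12 K⁴.
q = 5.67×10⁻⁸ × 3.43×10^12 / 3.231 = 60300 W/m².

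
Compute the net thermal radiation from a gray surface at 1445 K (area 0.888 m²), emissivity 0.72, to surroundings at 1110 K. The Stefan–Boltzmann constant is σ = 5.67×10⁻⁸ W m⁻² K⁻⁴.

Q = εσA(T⁴ − T_s⁴). T⁴ − T_s⁴ = (1445)⁴ − (1110)⁴ = 4.36×10^12 − 1.52×10^12 = 2.84×10^12 K⁴.
Q = 0.72 × 5.67×10⁻⁸ × 0.888 × 2.84×10^12 = 1.03×10^5 W.

Q ≈ 1.03×10^5 W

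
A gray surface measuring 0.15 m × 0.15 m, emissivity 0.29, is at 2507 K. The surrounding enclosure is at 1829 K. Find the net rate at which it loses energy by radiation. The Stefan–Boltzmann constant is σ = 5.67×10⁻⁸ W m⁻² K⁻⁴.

Q ≈ 10500 W

A = 0.15 × 0.15 = 0.0225 m².
Q = εσA(T⁴ − T_s⁴). T⁴ − T_s⁴ = (2507)⁴ − (1829)⁴ = 3.95×10^13 − 1.12×10^13 = 2.83×10^13 K⁴.
Q = 0.29 × 5.67×10⁻⁸ × 0.0225 × 2.83×10^13 = 10500 W.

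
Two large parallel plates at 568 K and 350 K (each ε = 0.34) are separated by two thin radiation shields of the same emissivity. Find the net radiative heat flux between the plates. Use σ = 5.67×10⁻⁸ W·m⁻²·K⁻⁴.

q ≈ 345 W/m²

Each of the 3 gaps contributes resistance (2/ε − 1) = 2/0.34 − 1 = 4.882; total = 14.65.
q = σ(T₁⁴ − T₂⁴) / 14.65 = 5.67×10⁻⁸ × 8.91×10^10 / 14.65 = 345 W/m².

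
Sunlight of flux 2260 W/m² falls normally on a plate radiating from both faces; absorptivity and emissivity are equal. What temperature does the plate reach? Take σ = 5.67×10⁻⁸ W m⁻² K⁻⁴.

Absorbed flux αS = emitted flux 2εσT⁴ per unit area; with α = ε this gives T = (S/2σ)^(1/4).
T = (2260 / (2 × 5.67×10⁻⁸))^(1/4) = (1.99×10^10)^(1/4).
T = 376 K.

T ≈ 376 K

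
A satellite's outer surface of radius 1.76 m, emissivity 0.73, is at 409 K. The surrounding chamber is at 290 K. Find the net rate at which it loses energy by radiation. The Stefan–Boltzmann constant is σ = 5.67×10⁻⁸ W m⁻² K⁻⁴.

Q ≈ 33700 W

A = 4πr² = 4π × (1.76)² = 38.9 m².
Q = εσA(T⁴ − T_s⁴). T⁴ − T_s⁴ = (409)⁴ − (290)⁴ = 2.80×10^10 − 7.07×10^9 = 2.09×10^10 K⁴.
Q = 0.73 × 5.67×10⁻⁸ × 38.9 × 2.09×10^10 = 33700 W.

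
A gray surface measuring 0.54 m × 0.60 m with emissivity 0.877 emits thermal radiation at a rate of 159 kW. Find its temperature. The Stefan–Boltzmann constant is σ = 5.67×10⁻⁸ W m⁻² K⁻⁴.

T ≈ 1770 K

A = 0.54 × 0.60 = 0.324 m².
From P = εσAT⁴, T = (P / εσA)^(1/4) = (1.59×10^5 / (0.877 × 5.67×10⁻⁸ × 0.324))^(1/4).
T = (9.87×10^12)^(1/4) = 1770 K.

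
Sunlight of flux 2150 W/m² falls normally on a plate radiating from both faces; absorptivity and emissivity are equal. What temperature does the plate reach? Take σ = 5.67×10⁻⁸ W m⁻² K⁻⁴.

T ≈ 371 K

Absorbed flux αS = emitted flux 2εσT⁴ per unit area; with α = ε this gives T = (S/2σ)^(1/4).
T = (2150 / (2 × 5.67×10⁻⁸))^(1/4) = (1.90×10^10)^(1/4).
T = 371 K.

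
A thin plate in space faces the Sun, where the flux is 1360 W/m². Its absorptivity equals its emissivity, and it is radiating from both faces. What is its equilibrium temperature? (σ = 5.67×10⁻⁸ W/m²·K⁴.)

T ≈ 331 K

Absorbed flux αS = emitted flux 2εσT⁴ per unit area; with α = ε this gives T = (S/2σ)^(1/4).
T = (1360 / (2 × 5.67×10⁻⁸))^(1/4) = (1.20×10^10)^(1/4).
T = 331 K.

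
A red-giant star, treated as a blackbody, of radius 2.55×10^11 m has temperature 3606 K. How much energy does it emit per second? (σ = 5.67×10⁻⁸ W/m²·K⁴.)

A = 4πr² = 4π × (2.55×10^11)² = 8.17×10^23 m².
P = σAT⁴ = 5.67×10⁻⁸ × 8.17×10^23 × (3606)⁴ = 5.67×10⁻⁸ × 8.17×10^23 × 1.69×10^14.
P = 7.83×10^30 W.

P ≈ 7.83×10^30 W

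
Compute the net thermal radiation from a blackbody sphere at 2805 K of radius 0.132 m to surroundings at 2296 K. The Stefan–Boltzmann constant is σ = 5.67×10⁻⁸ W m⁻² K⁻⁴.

Q ≈ 4.24×10^5 W

A = 4πr² = 4π × (0.132)² = 0.219 m².
Q = σA(T⁴ − T_s⁴). T⁴ − T_s⁴ = (2805)⁴ − (2296)⁴ = 6.19×10^13 − 2.78×10^13 = 3.41×10^13 K⁴.
Q = 5.67×10⁻⁸ × 0.219 × 3.41×10^13 = 4.24×10^5 W.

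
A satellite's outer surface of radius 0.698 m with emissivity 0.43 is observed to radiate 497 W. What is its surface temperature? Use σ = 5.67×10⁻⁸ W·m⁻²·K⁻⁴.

T ≈ 240 K

A = 4πr² = 4π × (0.698)² = 6.12 m².
From P = εσAT⁴, T = (P / εσA)^(1/4) = (497 / (0.43 × 5.67×10⁻⁸ × 6.12))^(1/4).
T = (3.33×10^9)^(1/4) = 240 K.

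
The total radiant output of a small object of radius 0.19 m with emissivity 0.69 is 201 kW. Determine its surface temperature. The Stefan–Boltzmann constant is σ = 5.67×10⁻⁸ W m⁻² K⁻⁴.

A = 4πr² = 4π × (0.19)² = 0.454 m².
From P = εσAT⁴, T = (P / εσA)^(1/4) = (2.01×10^5 / (0.69 × 5.67×10⁻⁸ × 0.454))^(1/4).
T = (1.13×10^13)^(1/4) = 1830 K.

T ≈ 1830 K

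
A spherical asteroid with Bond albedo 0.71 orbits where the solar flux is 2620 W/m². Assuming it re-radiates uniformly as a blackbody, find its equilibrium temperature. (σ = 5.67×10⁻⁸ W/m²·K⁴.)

Power absorbed = (1−a)S·πR²; power emitted = 4πR²σT⁴. Equating and cancelling πR²:
T = ((1−a)S / 4σ)^(1/4) = (760 / (4 × 5.67×10⁻⁸))^(1/4) = (3.35×10^9)^(1/4).
T = 241 K.

T ≈ 241 K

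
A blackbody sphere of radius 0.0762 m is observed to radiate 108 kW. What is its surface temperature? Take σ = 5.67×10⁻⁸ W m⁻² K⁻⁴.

A = 4πr² = 4π × (0.0762)² = 0.0730 m².
From P = σAT⁴, T = (P / σA)^(1/4) = (1.08×10^5 / (5.67×10⁻⁸ × 0.0730))^(1/4).
T = (2.61×10^13)^(1/4) = 2260 K.

T ≈ 2260 K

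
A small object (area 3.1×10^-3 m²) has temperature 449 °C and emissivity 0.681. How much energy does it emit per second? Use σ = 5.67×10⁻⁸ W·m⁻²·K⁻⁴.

449 °C = 722 K.
P = εσAT⁴ = 0.681 × 5.67×10⁻⁸ × 3.10×10^-3 × (722)⁴ = 0.681 × 5.67×10⁻⁸ × 3.10×10^-3 × 2.72×10^11.
P = 32.5 W.

P ≈ 32.5 W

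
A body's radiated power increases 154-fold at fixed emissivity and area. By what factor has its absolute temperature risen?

factor ≈ 3.52

P ∝ T⁴ ⇒ T ∝ P^(1/4), so T scales by (154)^(1/4) = 3.52.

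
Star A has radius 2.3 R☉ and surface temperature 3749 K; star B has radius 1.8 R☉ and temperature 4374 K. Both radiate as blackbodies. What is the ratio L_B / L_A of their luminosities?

L_B/L_A ≈ 1.13

L = 4πR²σT⁴ ∝ R²T⁴, so L_B/L_A = (1.8/2.3)² × (4374/3749)⁴ = 0.612 × 1.85 = 1.13.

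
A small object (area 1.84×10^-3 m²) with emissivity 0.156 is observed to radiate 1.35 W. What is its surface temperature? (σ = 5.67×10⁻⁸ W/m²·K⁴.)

From P = εσAT⁴, T = (P / εσA)^(1/4) = (1.35 / (0.156 × 5.67×10⁻⁸ × 1.84×10^-3))^(1/4).
T = (8.29×10^10)^(1/4) = 537 K.

T ≈ 537 K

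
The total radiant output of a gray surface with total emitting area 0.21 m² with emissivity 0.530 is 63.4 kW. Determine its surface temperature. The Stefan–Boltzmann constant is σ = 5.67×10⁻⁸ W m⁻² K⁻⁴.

T ≈ 1780 K

From P = εσAT⁴, T = (P / εσA)^(1/4) = (63400 / (0.530 × 5.67×10⁻⁸ × 0.210))^(1/4).
T = (1.00×10^13)^(1/4) = 1780 K.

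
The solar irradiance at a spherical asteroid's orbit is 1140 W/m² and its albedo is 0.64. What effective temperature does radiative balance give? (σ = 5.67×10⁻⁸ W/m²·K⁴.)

T ≈ 206 K

Power absorbed = (1−a)S·πR²; power emitted = 4πR²σT⁴. Equating and cancelling πR²:
T = ((1−a)S / 4σ)^(1/4) = (410 / (4 × 5.67×10⁻⁸))^(1/4) = (1.81×10^9)^(1/4).
T = 206 K.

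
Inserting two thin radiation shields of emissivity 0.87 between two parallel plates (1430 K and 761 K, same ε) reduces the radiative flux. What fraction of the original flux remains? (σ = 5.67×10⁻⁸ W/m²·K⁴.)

With N identical shields there are N+1 = 3 gaps in series, each with the same radiative resistance, so the flux falls to 1/(N+1) of its unshielded value.

ratio ≈ 0.333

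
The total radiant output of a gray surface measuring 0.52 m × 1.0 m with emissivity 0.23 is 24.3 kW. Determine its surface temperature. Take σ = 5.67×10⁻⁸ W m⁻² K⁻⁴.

T ≈ 1380 K

A = 0.52 × 1.0 = 0.520 m².
From P = εσAT⁴, T = (P / εσA)^(1/4) = (24300 / (0.23 × 5.67×10⁻⁸ × 0.520))^(1/4).
T = (3.58×10^12)^(1/4) = 1380 K.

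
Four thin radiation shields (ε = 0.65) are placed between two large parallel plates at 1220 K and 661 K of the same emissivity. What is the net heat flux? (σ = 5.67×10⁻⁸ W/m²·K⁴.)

Each of the 5 gaps contributes resistance (2/ε − 1) = 2/0.65 − 1 = 2.077; total = 10.38.
q = σ(T₁⁴ − T₂⁴) / 10.38 = 5.67×10⁻⁸ × 2.02×10^12 / 10.38 = 11100 W/m².

q ≈ 11100 W/m²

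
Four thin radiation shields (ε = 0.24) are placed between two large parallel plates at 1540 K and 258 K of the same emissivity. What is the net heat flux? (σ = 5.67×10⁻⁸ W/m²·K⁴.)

Each of the 5 gaps contributes resistance (2/ε − 1) = 2/0.24 − 1 = 7.333; total = 36.67.
q = σ(T₁⁴ − T₂⁴) / 36.67 = 5.67×10⁻⁸ × 5.62×10^12 / 36.67 = 8690 W/m².

q ≈ 8690 W/m²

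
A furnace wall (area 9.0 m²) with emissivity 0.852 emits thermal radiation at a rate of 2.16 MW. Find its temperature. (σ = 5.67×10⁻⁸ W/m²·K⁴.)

From P = εσAT⁴, T = (P / εσA)^(1/4) = (2.16×10^6 / (0.852 × 5.67×10⁻⁸ × 9.00))^(1/4).
T = (4.97×10^12)^(1/4) = 1490 K.

T ≈ 1490 K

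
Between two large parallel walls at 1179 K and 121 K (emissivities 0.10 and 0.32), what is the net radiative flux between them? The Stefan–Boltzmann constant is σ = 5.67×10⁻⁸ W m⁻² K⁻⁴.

q ≈ 9030 W/m²

For two large parallel gray plates, q = σ(T₁⁴ − T₂⁴) / (1/ε₁ + 1/ε₂ − 1).
1/ε₁ + 1/ε₂ − 1 = 1/0.10 + 1/0.32 − 1 = 12.12.
T₁⁴ − T₂⁴ = 1.93×10^12 − 2.14×10^8 = 1.93×10^12 K⁴.
q = 5.67×10⁻⁸ × 1.93×10^12 / 12.12 = 9030 W/m².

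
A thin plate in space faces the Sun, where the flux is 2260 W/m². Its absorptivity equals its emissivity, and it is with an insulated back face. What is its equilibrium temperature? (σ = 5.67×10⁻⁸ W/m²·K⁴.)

Absorbed flux αS = emitted flux εσT⁴ (one radiating face); with α = ε, T = (S/σ)^(1/4).
T = (2260 / 5.67×10⁻⁸)^(1/4) = (3.99×10^10)^(1/4).
T = 447 K.

T ≈ 447 K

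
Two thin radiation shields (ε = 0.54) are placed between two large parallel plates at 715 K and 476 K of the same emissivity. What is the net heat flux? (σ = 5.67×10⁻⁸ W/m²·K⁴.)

Each of the 3 gaps contributes resistance (2/ε − 1) = 2/0.54 − 1 = 2.704; total = 8.111.
q = σ(T₁⁴ − T₂⁴) / 8.111 = 5.67×10⁻⁸ × 2.10×10^11 / 8.111 = 1470 W/m².

q ≈ 1470 W/m²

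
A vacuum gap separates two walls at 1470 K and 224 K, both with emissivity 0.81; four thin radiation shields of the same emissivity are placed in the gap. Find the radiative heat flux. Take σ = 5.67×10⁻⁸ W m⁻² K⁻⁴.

Each of the 5 gaps contributes resistance (2/ε − 1) = 2/0.81 − 1 = 1.469; total = 7.346.
q = σ(T₁⁴ − T₂⁴) / 7.346 = 5.67×10⁻⁸ × 4.67×10^12 / 7.346 = 36000 W/m².

q ≈ 36000 W/m²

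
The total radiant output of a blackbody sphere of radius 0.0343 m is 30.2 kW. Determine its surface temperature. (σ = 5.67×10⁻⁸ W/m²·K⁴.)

T ≈ 2450 K

A = 4πr² = 4π × (0.0343)² = 0.0148 m².
From P = σAT⁴, T = (P / σA)^(1/4) = (30200 / (5.67×10⁻⁸ × 0.0148))^(1/4).
T = (3.60×10^13)^(1/4) = 2450 K.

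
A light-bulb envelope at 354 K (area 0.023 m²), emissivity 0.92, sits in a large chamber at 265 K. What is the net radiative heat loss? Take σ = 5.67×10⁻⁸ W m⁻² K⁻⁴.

Q ≈ 12.9 W

Q = εσA(T⁴ − T_s⁴). T⁴ − T_s⁴ = (354)⁴ − (265)⁴ = 1.57×10^10 − 4.93×10^9 = 1.08×10^10 K⁴.
Q = 0.92 × 5.67×10⁻⁸ × 0.0230 × 1.08×10^10 = 12.9 W.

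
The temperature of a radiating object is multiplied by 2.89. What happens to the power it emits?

P ∝ T⁴, so the power scales as (2.89)⁴ = 69.8.

factor ≈ 69.8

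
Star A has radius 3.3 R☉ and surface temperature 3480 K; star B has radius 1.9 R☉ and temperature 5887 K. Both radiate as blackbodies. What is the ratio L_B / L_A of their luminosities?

L = 4πR²σT⁴ ∝ R²T⁴, so L_B/L_A = (1.9/3.3)² × (5887/3480)⁴ = 0.331 × 8.19 = 2.71.

L_B/L_A ≈ 2.71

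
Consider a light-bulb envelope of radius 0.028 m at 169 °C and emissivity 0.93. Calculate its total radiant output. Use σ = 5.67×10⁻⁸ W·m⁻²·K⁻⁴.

A = 4πr² = 4π × (0.028)² = 9.85×10^-3 m².
169 °C = 442 K.
P = εσAT⁴ = 0.93 × 5.67×10⁻⁸ × 9.85×10^-3 × (442)⁴ = 0.93 × 5.67×10⁻⁸ × 9.85×10^-3 × 3.82×10^10.
P = 19.8 W.

P ≈ 19.8 W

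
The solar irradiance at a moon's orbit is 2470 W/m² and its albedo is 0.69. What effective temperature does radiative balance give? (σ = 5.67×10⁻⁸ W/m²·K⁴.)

T ≈ 241 K

Power absorbed = (1−a)S·πR²; power emitted = 4πR²σT⁴. Equating and cancelling πR²:
T = ((1−a)S / 4σ)^(1/4) = (766 / (4 × 5.67×10⁻⁸))^(1/4) = (3.38×10^9)^(1/4).
T = 241 K.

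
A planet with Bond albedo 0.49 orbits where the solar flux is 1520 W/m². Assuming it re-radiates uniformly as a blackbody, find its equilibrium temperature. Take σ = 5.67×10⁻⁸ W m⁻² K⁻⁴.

T ≈ 242 K

Power absorbed = (1−a)S·πR²; power emitted = 4πR²σT⁴. Equating and cancelling πR²:
T = ((1−a)S / 4σ)^(1/4) = (775 / (4 × 5.67×10⁻⁸))^(1/4) = (3.42×10^9)^(1/4).
T = 242 K.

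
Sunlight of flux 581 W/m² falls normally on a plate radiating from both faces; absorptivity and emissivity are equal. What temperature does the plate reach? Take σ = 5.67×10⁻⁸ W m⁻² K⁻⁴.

Absorbed flux αS = emitted flux 2εσT⁴ per unit area; with α = ε this gives T = (S/2σ)^(1/4).
T = (581 / (2 × 5.67×10⁻⁸))^(1/4) = (5.12×10^9)^(1/4).
T = 268 K.

T ≈ 268 K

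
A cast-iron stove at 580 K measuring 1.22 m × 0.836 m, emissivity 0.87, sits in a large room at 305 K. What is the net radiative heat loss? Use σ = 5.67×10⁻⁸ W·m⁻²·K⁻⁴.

Q ≈ 5260 W

A = 1.22 × 0.836 = 1.02 m².
Q = εσA(T⁴ − T_s⁴). T⁴ − T_s⁴ = (580)⁴ − (305)⁴ = 1.13×10^11 − 8.65×10^9 = 1.05×10^11 K⁴.
Q = 0.87 × 5.67×10⁻⁸ × 1.02 × 1.05×10^11 = 5260 W.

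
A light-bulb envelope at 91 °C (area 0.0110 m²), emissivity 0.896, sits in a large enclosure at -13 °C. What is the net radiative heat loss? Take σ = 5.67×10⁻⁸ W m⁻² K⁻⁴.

Convert: 91 °C = 364 K; -13 °C = 260 K.
Q = εσA(T⁴ − T_s⁴). T⁴ − T_s⁴ = (364)⁴ − (260)⁴ = 1.76×10^10 − 4.57×10^9 = 1.30×10^10 K⁴.
Q = 0.896 × 5.67×10⁻⁸ × 0.0110 × 1.30×10^10 = 7.26 W.

Q ≈ 7.26 W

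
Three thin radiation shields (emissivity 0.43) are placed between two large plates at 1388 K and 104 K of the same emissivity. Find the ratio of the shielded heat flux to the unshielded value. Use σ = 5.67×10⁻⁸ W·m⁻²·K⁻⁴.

ratio ≈ 0.250

With N identical shields there are N+1 = 4 gaps in series, each with the same radiative resistance, so the flux falls to 1/(N+1) of its unshielded value.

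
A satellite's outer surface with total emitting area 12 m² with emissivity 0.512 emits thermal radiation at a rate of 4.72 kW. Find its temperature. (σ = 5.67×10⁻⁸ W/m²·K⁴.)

From P = εσAT⁴, T = (P / εσA)^(1/4) = (4720 / (0.512 × 5.67×10⁻⁸ × 12.0))^(1/4).
T = (1.35×10^10)^(1/4) = 341 K.

T ≈ 341 K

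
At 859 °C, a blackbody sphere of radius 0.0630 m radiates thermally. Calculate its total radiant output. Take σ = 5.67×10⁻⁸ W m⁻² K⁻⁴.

P ≈ 4640 W

A = 4πr² = 4π × (0.0630)² = 0.0499 m².
859 °C = 1132 K.
P = σAT⁴ = 5.67×10⁻⁸ × 0.0499 × (1132)⁴ = 5.67×10⁻⁸ × 0.0499 × 1.64×10^12.
P = 4640 W.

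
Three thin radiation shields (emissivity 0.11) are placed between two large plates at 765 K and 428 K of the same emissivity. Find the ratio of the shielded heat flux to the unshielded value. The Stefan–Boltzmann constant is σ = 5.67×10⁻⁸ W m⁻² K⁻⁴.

ratio ≈ 0.250

With N identical shields there are N+1 = 4 gaps in series, each with the same radiative resistance, so the flux falls to 1/(N+1) of its unshielded value.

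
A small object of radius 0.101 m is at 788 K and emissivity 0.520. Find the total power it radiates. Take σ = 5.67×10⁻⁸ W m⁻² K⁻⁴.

A = 4πr² = 4π × (0.101)² = 0.128 m².
P = εσAT⁴ = 0.520 × 5.67×10⁻⁸ × 0.128 × (788)⁴ = 0.520 × 5.67×10⁻⁸ × 0.128 × 3.86×10^11.
P = 1460 W.

P ≈ 1460 W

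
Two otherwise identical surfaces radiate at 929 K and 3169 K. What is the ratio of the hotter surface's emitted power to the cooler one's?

ratio ≈ 135

P ∝ T⁴, so the ratio is (3169/929)⁴ = (3.411)⁴ = 135.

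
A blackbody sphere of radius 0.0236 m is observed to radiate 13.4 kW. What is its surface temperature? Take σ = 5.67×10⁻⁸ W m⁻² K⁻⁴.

T ≈ 2410 K

A = 4πr² = 4π × (0.0236)² = 7.00×10^-3 m².
From P = σAT⁴, T = (P / σA)^(1/4) = (13400 / (5.67×10⁻⁸ × 7.00×10^-3))^(1/4).
T = (3.38×10^13)^(1/4) = 2410 K.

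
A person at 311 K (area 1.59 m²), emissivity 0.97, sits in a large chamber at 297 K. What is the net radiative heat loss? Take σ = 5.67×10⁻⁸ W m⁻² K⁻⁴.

Q = εσA(T⁴ − T_s⁴). T⁴ − T_s⁴ = (311)⁴ − (297)⁴ = 9.35×10^9 − 7.78×10^9 = 1.57×10^9 K⁴.
Q = 0.97 × 5.67×10⁻⁸ × 1.59 × 1.57×10^9 = 138 W.

Q ≈ 138 W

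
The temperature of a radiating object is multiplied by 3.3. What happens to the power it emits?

P ∝ T⁴, so the power scales as (3.3)⁴ = 119.

factor ≈ 119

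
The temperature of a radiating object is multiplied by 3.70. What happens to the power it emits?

P ∝ T⁴, so the power scales as (3.70)⁴ = 187.

factor ≈ 187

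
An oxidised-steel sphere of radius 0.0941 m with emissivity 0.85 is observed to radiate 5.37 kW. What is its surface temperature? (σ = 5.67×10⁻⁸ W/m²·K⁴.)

A = 4πr² = 4π × (0.0941)² = 0.111 m².
From P = εσAT⁴, T = (P / εσA)^(1/4) = (5370 / (0.85 × 5.67×10⁻⁸ × 0.111))^(1/4).
T = (1.00×10^12)^(1/4) = 1000 K.

T ≈ 1000 K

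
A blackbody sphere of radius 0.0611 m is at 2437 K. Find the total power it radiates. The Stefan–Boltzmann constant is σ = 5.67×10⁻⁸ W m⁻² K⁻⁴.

A = 4πr² = 4π × (0.0611)² = 0.0469 m².
P = σAT⁴ = 5.67×10⁻⁸ × 0.0469 × (2437)⁴ = 5.67×10⁻⁸ × 0.0469 × 3.53×10^13.
P = 93800 W.

P ≈ 93800 W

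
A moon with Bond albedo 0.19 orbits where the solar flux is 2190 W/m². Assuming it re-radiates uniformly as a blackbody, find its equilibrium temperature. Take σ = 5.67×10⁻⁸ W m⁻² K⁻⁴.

T ≈ 297 K

Power absorbed = (1−a)S·πR²; power emitted = 4πR²σT⁴. Equating and cancelling πR²:
T = ((1−a)S / 4σ)^(1/4) = (1770 / (4 × 5.67×10⁻⁸))^(1/4) = (7.82×10^9)^(1/4).
T = 297 K.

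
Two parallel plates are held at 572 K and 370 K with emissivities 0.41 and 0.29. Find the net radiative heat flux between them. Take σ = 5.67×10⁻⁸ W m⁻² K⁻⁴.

For two large parallel gray plates, q = σ(T₁⁴ − T₂⁴) / (1/ε₁ + 1/ε₂ − 1).
1/ε₁ + 1/ε₂ − 1 = 1/0.41 + 1/0.29 − 1 = 4.887.
T₁⁴ − T₂⁴ = 1.07×10^11 − 1.87×10^10 = 8.83×10^10 K⁴.
q = 5.67×10⁻⁸ × 8.83×10^10 / 4.887 = 1020 W/m².

q ≈ 1020 W/m²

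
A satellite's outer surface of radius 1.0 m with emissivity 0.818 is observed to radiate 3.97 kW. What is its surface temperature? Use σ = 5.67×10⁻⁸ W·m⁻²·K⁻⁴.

A = 4πr² = 4π × (1.0)² = 12.6 m².
From P = εσAT⁴, T = (P / εσA)^(1/4) = (3970 / (0.818 × 5.67×10⁻⁸ × 12.6))^(1/4).
T = (6.81×10^9)^(1/4) = 287 K.

T ≈ 287 K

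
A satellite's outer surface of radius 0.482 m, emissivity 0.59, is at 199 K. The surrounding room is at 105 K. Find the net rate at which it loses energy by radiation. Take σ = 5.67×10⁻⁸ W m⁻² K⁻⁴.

A = 4πr² = 4π × (0.482)² = 2.92 m².
Q = εσA(T⁴ − T_s⁴). T⁴ − T_s⁴ = (199)⁴ − (105)⁴ = 1.57×10^9 − 1.22×10^8 = 1.45×10^9 K⁴.
Q = 0.59 × 5.67×10⁻⁸ × 2.92 × 1.45×10^9 = 141 W.

Q ≈ 141 W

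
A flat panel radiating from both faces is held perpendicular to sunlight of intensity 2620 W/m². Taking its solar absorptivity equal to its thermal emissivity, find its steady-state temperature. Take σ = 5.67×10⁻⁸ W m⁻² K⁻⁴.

T ≈ 390 K

Absorbed flux αS = emitted flux 2εσT⁴ per unit area; with α = ε this gives T = (S/2σ)^(1/4).
T = (2620 / (2 × 5.67×10⁻⁸))^(1/4) = (2.31×10^10)^(1/4).
T = 390 K.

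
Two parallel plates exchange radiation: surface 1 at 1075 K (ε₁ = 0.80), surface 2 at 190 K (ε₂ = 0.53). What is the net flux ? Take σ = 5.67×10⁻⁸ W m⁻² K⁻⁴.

q ≈ 35400 W/m²

For two large parallel gray plates, q = σ(T₁⁴ − T₂⁴) / (1/ε₁ + 1/ε₂ − 1).
1/ε₁ + 1/ε₂ − 1 = 1/0.80 + 1/0.53 − 1 = 2.137.
T₁⁴ − T₂⁴ = 1.34×10^12 − 1.30×10^9 = 1.33×10^12 K⁴.
q = 5.67×10⁻⁸ × 1.33×10^12 / 2.137 = 35400 W/m².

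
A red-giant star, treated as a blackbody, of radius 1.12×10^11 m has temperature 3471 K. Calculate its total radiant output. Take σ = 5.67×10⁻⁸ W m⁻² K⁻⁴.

A = 4πr² = 4π × (1.12×10^11)² = 1.58×10^23 m².
P = σAT⁴ = 5.67×10⁻⁸ × 1.58×10^23 × (3471)⁴ = 5.67×10⁻⁸ × 1.58×10^23 × 1.45×10^14.
P = 1.30×10^30 W.

P ≈ 1.30×10^30 W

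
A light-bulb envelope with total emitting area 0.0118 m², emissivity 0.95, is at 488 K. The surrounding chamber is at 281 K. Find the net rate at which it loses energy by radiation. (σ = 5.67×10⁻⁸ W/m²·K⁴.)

Q = εσA(T⁴ − T_s⁴). T⁴ − T_s⁴ = (488)⁴ − (281)⁴ = 5.67×10^10 − 6.23×10^9 = 5.05×10^10 K⁴.
Q = 0.95 × 5.67×10⁻⁸ × 0.0118 × 5.05×10^10 = 32.1 W.

Q ≈ 32.1 W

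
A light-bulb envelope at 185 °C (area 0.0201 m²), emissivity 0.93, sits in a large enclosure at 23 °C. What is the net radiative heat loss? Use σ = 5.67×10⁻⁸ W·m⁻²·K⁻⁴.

Convert: 185 °C = 458 K; 23 °C = 296 K.
Q = εσA(T⁴ − T_s⁴). T⁴ − T_s⁴ = (458)⁴ − (296)⁴ = 4.40×10^10 − 7.68×10^9 = 3.63×10^10 K⁴.
Q = 0.93 × 5.67×10⁻⁸ × 0.0201 × 3.63×10^10 = 38.5 W.

Q ≈ 38.5 W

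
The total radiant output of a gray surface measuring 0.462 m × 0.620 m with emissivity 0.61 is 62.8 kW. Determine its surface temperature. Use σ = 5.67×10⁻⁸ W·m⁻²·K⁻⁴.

T ≈ 1590 K

A = 0.462 × 0.620 = 0.286 m².
From P = εσAT⁴, T = (P / εσA)^(1/4) = (62800 / (0.61 × 5.67×10⁻⁸ × 0.286))^(1/4).
T = (6.34×10^12)^(1/4) = 1590 K.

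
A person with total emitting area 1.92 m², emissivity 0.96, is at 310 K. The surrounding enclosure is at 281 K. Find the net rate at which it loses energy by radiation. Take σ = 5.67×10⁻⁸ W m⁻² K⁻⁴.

Q = εσA(T⁴ − T_s⁴). T⁴ − T_s⁴ = (310)⁴ − (281)⁴ = 9.24×10^9 − 6.23×10^9 = 3.00×10^9 K⁴.
Q = 0.96 × 5.67×10⁻⁸ × 1.92 × 3.00×10^9 = 314 W.

Q ≈ 314 W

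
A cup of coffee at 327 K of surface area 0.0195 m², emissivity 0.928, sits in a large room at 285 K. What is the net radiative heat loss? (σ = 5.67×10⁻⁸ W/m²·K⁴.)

Q ≈ 4.96 W

Q = εσA(T⁴ − T_s⁴). T⁴ − T_s⁴ = (327)⁴ − (285)⁴ = 1.14×10^10 − 6.60×10^9 = 4.84×10^9 K⁴.
Q = 0.928 × 5.67×10⁻⁸ × 0.0195 × 4.84×10^9 = 4.96 W.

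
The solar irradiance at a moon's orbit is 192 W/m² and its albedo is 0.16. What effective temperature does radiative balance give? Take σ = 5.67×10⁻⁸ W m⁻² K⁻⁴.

Power absorbed = (1−a)S·πR²; power emitted = 4πR²σT⁴. Equating and cancelling πR²:
T = ((1−a)S / 4σ)^(1/4) = (161 / (4 × 5.67×10⁻⁸))^(1/4) = (7.11×10^8)^(1/4).
T = 163 K.

T ≈ 163 K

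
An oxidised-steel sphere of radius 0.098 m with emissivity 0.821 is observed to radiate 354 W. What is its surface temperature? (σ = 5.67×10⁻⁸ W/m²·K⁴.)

T ≈ 501 K

A = 4πr² = 4π × (0.098)² = 0.121 m².
From P = εσAT⁴, T = (P / εσA)^(1/4) = (354 / (0.821 × 5.67×10⁻⁸ × 0.121))^(1/4).
T = (6.30×10^10)^(1/4) = 501 K.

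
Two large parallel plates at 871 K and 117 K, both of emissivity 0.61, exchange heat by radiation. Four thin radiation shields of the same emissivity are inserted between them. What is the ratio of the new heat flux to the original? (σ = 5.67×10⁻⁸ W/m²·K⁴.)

ratio ≈ 0.200

With N identical shields there are N+1 = 5 gaps in series, each with the same radiative resistance, so the flux falls to 1/(N+1) of its unshielded value.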